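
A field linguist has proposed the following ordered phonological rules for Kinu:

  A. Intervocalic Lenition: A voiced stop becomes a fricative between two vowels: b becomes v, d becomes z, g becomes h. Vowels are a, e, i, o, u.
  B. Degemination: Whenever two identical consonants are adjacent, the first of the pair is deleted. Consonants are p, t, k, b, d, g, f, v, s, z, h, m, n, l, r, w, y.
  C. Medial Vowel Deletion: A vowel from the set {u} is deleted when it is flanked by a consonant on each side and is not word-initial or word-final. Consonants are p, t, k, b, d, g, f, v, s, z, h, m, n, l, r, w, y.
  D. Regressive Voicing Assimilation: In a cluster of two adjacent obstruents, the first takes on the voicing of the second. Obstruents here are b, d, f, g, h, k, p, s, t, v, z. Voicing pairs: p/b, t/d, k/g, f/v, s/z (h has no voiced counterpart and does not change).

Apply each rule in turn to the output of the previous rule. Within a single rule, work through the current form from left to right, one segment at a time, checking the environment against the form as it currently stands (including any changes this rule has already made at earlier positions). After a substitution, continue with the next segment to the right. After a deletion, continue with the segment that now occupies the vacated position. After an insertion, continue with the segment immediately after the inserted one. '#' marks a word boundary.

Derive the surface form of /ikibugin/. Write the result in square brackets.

[ikifhin]

A Intervocalic Lenition: [ikibugin] → [ikivuhin]
B Degemination: no change — [ikivuhin]
C Medial Vowel Deletion: [ikivuhin] → [ikivhin]
D Regressive Voicing Assimilation: [ikivhin] → [ikifhin]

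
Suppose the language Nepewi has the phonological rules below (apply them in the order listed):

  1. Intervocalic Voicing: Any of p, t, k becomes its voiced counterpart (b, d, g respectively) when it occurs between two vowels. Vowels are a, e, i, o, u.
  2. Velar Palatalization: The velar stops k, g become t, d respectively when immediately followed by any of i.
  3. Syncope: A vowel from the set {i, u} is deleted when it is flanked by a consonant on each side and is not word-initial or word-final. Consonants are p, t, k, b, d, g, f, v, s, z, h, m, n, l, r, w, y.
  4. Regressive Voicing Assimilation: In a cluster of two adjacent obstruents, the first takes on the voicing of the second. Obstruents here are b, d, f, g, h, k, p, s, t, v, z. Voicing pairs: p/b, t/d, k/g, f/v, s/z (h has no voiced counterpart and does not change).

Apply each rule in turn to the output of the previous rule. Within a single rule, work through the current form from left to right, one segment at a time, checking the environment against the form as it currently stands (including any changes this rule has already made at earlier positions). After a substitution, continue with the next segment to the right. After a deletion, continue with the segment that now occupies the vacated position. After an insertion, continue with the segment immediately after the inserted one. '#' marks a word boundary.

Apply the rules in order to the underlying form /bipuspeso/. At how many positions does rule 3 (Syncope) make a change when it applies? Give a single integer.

1 Intervocalic Voicing: [bipuspeso] → [bibuspeso]
2 Velar Palatalization: no change — [bibuspeso]
3 Syncope: [bibuspeso] → [bbspeso]
4 Regressive Voicing Assimilation: [bbspeso] → [bpspeso]
Rule 3 changed 2 position(s).

2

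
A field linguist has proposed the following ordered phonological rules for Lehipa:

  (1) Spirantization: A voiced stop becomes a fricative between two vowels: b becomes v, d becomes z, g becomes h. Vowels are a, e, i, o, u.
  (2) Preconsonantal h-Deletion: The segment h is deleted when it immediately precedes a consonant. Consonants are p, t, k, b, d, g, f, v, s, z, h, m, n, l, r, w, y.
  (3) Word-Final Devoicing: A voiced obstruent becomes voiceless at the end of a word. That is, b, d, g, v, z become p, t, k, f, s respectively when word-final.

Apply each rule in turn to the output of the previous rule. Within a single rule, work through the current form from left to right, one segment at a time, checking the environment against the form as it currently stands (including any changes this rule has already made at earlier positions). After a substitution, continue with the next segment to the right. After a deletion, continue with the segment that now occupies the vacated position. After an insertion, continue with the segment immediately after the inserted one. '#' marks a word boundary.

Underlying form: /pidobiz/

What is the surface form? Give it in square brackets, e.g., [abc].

[pizovis]

(1) Spirantization: [pidobiz] → [pizoviz]
(2) Preconsonantal h-Deletion: no change — [pizoviz]
(3) Word-Final Devoicing: [pizoviz] → [pizovis]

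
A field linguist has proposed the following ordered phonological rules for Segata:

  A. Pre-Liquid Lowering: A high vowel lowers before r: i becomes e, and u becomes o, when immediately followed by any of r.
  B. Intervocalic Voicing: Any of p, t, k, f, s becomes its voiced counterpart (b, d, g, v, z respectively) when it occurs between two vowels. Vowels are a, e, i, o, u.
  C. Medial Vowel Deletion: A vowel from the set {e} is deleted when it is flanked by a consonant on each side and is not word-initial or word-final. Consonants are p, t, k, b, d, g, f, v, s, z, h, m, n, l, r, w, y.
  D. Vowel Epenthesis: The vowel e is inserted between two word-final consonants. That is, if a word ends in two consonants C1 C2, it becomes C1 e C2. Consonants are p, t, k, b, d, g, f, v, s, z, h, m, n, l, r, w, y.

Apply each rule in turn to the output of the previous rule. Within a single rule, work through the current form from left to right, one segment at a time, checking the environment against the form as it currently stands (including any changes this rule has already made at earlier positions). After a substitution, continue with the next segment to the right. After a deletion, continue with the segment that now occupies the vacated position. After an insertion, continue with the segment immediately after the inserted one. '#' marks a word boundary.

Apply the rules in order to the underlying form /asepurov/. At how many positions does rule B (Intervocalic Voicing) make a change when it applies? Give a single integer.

2

A Pre-Liquid Lowering: [asepurov] → [aseporov]
B Intervocalic Voicing: [aseporov] → [azeborov]
C Medial Vowel Deletion: [azeborov] → [azborov]
D Vowel Epenthesis: no change — [azborov]
Rule B changed 2 position(s).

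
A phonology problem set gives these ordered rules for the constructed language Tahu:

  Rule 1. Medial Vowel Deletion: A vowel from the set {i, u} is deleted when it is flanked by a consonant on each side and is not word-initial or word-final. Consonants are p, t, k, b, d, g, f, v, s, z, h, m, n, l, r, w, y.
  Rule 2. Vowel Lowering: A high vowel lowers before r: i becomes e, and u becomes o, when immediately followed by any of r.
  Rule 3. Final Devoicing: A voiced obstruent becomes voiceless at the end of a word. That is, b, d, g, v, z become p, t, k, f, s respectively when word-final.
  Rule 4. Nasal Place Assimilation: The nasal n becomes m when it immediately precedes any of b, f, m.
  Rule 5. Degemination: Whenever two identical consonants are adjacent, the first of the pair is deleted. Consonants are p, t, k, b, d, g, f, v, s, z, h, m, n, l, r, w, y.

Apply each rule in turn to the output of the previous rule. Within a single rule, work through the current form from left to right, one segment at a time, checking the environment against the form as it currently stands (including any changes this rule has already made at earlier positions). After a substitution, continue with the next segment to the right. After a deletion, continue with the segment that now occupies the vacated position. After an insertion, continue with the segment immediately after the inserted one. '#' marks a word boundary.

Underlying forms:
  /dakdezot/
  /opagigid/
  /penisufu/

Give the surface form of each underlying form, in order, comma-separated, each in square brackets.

/dakdezot/:
  Rule 1 Medial Vowel Deletion: no change — [dakdezot]
  Rule 2 Vowel Lowering: no change — [dakdezot]
  Rule 3 Final Devoicing: no change — [dakdezot]
  Rule 4 Nasal Place Assimilation: no change — [dakdezot]
  Rule 5 Degemination: no change — [dakdezot]
/opagigid/:
  Rule 1 Medial Vowel Deletion: [opagigid] → [opaggd]
  Rule 2 Vowel Lowering: no change — [opaggd]
  Rule 3 Final Devoicing: [opaggd] → [opaggt]
  Rule 4 Nasal Place Assimilation: no change — [opaggt]
  Rule 5 Degemination: [opaggt] → [opagt]
/penisufu/:
  Rule 1 Medial Vowel Deletion: [penisufu] → [pensfu]
  Rule 2 Vowel Lowering: no change — [pensfu]
  Rule 3 Final Devoicing: no change — [pensfu]
  Rule 4 Nasal Place Assimilation: no change — [pensfu]
  Rule 5 Degemination: no change — [pensfu]

[dakdezot], [opagt], [pensfu]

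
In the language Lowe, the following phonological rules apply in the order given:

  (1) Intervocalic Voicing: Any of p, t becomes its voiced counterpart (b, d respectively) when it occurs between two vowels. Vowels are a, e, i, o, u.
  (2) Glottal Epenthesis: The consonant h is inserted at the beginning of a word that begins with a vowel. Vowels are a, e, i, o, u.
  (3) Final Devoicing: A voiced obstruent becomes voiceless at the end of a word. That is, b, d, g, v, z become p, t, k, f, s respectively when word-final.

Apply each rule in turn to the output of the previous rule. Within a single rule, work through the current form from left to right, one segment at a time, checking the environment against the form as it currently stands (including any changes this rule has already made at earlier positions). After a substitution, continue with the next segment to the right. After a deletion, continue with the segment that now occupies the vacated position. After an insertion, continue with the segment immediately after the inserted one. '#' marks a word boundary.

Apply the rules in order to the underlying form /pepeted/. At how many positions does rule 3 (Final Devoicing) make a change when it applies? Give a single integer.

(1) Intervocalic Voicing: [pepeted] → [pebeded]
(2) Glottal Epenthesis: no change — [pebeded]
(3) Final Devoicing: [pebeded] → [pebedet]
Rule 3 changed 1 position(s).

1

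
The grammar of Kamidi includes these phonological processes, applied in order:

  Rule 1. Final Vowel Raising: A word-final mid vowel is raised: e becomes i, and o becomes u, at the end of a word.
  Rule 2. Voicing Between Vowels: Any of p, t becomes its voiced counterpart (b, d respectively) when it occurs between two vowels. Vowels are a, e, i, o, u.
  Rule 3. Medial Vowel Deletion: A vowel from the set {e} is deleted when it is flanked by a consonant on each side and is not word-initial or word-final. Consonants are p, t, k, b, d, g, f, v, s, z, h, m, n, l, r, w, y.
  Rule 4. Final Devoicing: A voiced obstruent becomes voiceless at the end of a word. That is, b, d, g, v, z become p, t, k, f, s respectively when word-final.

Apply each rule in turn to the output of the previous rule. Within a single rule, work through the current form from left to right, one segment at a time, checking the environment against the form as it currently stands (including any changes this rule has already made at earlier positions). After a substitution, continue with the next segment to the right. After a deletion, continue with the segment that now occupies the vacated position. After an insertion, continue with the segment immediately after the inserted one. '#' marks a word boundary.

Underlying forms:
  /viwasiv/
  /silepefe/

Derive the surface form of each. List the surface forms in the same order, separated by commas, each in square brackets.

/viwasiv/:
  Rule 1 Final Vowel Raising: no change — [viwasiv]
  Rule 2 Voicing Between Vowels: no change — [viwasiv]
  Rule 3 Medial Vowel Deletion: no change — [viwasiv]
  Rule 4 Final Devoicing: [viwasiv] → [viwasif]
/silepefe/:
  Rule 1 Final Vowel Raising: [silepefe] → [silepefi]
  Rule 2 Voicing Between Vowels: [silepefi] → [silebefi]
  Rule 3 Medial Vowel Deletion: [silebefi] → [silbfi]
  Rule 4 Final Devoicing: no change — [silbfi]

[viwasif], [silbfi]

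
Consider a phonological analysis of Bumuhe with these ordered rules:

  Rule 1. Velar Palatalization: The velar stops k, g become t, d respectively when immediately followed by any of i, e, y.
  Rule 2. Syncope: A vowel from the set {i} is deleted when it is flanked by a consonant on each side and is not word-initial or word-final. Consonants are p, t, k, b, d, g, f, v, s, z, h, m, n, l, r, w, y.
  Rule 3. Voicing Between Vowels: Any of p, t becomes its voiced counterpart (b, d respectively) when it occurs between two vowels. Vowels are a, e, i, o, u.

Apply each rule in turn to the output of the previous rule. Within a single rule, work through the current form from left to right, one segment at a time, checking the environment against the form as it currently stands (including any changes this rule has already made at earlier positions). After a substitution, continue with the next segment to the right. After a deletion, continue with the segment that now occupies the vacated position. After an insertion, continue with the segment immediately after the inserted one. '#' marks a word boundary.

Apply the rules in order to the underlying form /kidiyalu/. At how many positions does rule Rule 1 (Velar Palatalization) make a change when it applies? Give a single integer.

1

Rule 1 Velar Palatalization: [kidiyalu] → [tidiyalu]
Rule 2 Syncope: [tidiyalu] → [tdyalu]
Rule 3 Voicing Between Vowels: no change — [tdyalu]
Rule Rule 1 changed 1 position(s).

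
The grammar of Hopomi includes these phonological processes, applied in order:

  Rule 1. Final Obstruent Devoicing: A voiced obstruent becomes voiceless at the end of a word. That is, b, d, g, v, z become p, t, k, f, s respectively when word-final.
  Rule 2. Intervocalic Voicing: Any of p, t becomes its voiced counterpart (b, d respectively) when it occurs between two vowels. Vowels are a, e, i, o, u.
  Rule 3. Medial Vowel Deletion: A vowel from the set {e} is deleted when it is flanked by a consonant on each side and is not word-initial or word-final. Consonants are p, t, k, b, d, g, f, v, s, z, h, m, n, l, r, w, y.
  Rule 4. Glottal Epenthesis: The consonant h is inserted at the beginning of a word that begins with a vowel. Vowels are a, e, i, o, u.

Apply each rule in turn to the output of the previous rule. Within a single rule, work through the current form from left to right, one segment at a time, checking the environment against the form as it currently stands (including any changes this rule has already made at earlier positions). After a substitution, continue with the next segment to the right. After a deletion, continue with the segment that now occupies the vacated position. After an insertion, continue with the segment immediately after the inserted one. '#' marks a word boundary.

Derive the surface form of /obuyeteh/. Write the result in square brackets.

[hobuydh]

Rule 1 Final Obstruent Devoicing: no change — [obuyeteh]
Rule 2 Intervocalic Voicing: [obuyeteh] → [obuyedeh]
Rule 3 Medial Vowel Deletion: [obuyedeh] → [obuydh]
Rule 4 Glottal Epenthesis: [obuydh] → [hobuydh]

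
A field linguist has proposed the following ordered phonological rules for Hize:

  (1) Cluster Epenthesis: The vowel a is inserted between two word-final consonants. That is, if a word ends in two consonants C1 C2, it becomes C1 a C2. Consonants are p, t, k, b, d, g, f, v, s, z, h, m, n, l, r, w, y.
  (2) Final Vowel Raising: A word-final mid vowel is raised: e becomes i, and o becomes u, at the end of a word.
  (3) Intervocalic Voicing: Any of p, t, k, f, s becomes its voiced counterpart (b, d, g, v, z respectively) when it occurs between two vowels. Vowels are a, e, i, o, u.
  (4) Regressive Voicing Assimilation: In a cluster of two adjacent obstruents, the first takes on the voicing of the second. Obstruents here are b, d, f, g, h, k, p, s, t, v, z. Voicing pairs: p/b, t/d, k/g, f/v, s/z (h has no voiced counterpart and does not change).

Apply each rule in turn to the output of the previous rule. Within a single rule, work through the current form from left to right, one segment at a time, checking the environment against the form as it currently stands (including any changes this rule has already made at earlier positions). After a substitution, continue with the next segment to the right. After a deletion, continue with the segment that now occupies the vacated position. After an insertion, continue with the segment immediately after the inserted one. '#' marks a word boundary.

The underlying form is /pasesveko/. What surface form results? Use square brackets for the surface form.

[pazezvegu]

(1) Cluster Epenthesis: no change — [pasesveko]
(2) Final Vowel Raising: [pasesveko] → [pasesveku]
(3) Intervocalic Voicing: [pasesveku] → [pazesvegu]
(4) Regressive Voicing Assimilation: [pazesvegu] → [pazezvegu]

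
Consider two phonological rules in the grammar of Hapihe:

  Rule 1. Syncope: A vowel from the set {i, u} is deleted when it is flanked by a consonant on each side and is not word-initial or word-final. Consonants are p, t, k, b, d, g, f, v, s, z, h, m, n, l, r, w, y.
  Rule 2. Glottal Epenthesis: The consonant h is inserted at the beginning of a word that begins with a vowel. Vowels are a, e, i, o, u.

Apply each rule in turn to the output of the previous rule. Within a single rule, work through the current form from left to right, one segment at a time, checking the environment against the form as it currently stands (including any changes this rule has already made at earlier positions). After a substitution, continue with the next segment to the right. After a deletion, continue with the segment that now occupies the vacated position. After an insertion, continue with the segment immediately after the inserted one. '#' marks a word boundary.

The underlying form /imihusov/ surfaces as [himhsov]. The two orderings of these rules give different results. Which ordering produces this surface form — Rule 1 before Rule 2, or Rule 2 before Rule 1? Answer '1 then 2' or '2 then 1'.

1 then 2

Order 1 then 2:
  1 Syncope: [imihusov] → [imhsov]
  2 Glottal Epenthesis: [imhsov] → [himhsov]
  result: [himhsov]
Order 2 then 1:
  2 Glottal Epenthesis: [imihusov] → [himihusov]
  1 Syncope: [himihusov] → [hmhsov]
  result: [hmhsov]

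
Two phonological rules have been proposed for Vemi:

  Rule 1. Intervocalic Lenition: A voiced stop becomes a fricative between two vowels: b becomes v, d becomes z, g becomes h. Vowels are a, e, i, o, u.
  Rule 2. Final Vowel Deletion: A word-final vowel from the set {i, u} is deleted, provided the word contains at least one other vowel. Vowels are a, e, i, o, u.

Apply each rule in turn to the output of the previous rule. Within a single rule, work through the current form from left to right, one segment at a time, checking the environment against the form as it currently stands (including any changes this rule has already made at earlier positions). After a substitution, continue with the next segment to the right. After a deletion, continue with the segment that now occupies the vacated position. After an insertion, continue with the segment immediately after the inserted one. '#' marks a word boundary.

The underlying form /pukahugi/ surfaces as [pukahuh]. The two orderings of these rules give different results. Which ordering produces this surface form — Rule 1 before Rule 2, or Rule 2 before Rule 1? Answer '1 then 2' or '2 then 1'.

Order 1 then 2:
  1 Intervocalic Lenition: [pukahugi] → [pukahuhi]
  2 Final Vowel Deletion: [pukahuhi] → [pukahuh]
  result: [pukahuh]
Order 2 then 1:
  2 Final Vowel Deletion: [pukahugi] → [pukahug]
  1 Intervocalic Lenition: no change — [pukahug]
  result: [pukahug]

1 then 2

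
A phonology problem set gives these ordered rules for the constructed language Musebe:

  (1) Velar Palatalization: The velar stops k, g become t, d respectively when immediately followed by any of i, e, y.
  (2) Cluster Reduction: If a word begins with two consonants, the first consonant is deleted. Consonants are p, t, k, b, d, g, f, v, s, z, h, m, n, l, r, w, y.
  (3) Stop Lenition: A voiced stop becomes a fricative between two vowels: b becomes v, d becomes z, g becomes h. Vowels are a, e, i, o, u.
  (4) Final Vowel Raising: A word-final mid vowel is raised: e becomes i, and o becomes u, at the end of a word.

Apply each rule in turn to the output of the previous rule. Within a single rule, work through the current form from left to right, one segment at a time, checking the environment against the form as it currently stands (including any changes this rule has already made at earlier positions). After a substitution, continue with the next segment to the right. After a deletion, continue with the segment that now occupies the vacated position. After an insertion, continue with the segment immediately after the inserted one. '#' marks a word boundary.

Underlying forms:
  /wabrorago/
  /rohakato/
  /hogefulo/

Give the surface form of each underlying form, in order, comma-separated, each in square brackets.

/wabrorago/:
  (1) Velar Palatalization: no change — [wabrorago]
  (2) Cluster Reduction: no change — [wabrorago]
  (3) Stop Lenition: [wabrorago] → [wabroraho]
  (4) Final Vowel Raising: [wabroraho] → [wabrorahu]
/rohakato/:
  (1) Velar Palatalization: no change — [rohakato]
  (2) Cluster Reduction: no change — [rohakato]
  (3) Stop Lenition: no change — [rohakato]
  (4) Final Vowel Raising: [rohakato] → [rohakatu]
/hogefulo/:
  (1) Velar Palatalization: [hogefulo] → [hodefulo]
  (2) Cluster Reduction: no change — [hodefulo]
  (3) Stop Lenition: [hodefulo] → [hozefulo]
  (4) Final Vowel Raising: [hozefulo] → [hozefulu]

[wabrorahu], [rohakatu], [hozefulu]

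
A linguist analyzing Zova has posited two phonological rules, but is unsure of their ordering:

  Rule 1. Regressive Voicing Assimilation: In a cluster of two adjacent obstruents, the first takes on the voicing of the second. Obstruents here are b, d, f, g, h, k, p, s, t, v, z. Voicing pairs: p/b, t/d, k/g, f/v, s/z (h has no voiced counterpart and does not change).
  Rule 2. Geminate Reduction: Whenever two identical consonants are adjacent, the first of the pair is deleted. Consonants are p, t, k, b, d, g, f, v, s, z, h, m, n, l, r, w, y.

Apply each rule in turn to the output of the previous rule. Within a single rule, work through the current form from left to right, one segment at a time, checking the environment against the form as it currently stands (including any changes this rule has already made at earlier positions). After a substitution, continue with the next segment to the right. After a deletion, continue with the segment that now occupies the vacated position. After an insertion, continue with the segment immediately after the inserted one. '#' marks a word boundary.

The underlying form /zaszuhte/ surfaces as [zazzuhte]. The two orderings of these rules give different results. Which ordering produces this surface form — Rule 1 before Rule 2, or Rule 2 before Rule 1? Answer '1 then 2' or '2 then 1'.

Order 1 then 2:
  1 Regressive Voicing Assimilation: [zaszuhte] → [zazzuhte]
  2 Geminate Reduction: [zazzuhte] → [zazuhte]
  result: [zazuhte]
Order 2 then 1:
  2 Geminate Reduction: no change — [zaszuhte]
  1 Regressive Voicing Assimilation: [zaszuhte] → [zazzuhte]
  result: [zazzuhte]

2 then 1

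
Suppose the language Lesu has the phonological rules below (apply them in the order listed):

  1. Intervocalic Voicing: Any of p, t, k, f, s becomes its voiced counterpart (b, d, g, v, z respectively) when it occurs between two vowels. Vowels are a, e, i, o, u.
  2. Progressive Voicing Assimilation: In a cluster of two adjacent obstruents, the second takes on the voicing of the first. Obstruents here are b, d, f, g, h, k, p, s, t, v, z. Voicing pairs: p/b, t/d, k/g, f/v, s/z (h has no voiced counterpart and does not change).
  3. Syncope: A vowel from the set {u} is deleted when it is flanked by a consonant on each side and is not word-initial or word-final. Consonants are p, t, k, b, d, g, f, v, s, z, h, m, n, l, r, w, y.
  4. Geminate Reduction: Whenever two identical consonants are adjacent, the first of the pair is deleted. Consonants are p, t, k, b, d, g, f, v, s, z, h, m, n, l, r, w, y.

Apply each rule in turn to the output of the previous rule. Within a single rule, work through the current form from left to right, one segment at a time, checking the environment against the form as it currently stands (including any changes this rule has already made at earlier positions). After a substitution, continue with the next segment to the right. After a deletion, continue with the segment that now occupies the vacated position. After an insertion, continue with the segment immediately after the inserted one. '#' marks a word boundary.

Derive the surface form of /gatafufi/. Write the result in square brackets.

[gadavi]

1 Intervocalic Voicing: [gatafufi] → [gadavuvi]
2 Progressive Voicing Assimilation: no change — [gadavuvi]
3 Syncope: [gadavuvi] → [gadavvi]
4 Geminate Reduction: [gadavvi] → [gadavi]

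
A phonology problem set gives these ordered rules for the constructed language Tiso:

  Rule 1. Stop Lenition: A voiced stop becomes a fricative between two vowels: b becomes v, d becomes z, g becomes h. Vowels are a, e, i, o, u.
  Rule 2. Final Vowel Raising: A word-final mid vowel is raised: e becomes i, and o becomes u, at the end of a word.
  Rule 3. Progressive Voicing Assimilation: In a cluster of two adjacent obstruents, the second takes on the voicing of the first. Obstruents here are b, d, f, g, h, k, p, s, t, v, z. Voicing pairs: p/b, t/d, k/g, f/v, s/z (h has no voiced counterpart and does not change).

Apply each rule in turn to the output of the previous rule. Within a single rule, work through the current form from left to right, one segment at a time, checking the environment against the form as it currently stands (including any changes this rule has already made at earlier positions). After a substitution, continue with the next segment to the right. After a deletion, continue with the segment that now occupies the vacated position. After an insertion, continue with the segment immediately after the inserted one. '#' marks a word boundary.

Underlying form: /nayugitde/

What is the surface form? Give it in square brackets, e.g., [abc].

Rule 1 Stop Lenition: [nayugitde] → [nayuhitde]
Rule 2 Final Vowel Raising: [nayuhitde] → [nayuhitdi]
Rule 3 Progressive Voicing Assimilation: [nayuhitdi] → [nayuhitti]

[nayuhitti]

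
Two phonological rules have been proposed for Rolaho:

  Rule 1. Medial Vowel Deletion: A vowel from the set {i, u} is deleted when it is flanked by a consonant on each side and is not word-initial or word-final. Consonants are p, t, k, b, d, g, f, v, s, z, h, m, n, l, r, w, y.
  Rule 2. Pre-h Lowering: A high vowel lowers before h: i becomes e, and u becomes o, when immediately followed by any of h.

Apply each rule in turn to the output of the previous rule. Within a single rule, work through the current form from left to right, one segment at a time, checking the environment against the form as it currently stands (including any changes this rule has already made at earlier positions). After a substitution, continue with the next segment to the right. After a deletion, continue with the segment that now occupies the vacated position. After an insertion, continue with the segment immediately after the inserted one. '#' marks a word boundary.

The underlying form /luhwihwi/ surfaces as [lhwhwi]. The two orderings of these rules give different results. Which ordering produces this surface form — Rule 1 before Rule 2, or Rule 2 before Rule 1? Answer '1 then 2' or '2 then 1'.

1 then 2

Order 1 then 2:
  1 Medial Vowel Deletion: [luhwihwi] → [lhwhwi]
  2 Pre-h Lowering: no change — [lhwhwi]
  result: [lhwhwi]
Order 2 then 1:
  2 Pre-h Lowering: [luhwihwi] → [lohwehwi]
  1 Medial Vowel Deletion: no change — [lohwehwi]
  result: [lohwehwi]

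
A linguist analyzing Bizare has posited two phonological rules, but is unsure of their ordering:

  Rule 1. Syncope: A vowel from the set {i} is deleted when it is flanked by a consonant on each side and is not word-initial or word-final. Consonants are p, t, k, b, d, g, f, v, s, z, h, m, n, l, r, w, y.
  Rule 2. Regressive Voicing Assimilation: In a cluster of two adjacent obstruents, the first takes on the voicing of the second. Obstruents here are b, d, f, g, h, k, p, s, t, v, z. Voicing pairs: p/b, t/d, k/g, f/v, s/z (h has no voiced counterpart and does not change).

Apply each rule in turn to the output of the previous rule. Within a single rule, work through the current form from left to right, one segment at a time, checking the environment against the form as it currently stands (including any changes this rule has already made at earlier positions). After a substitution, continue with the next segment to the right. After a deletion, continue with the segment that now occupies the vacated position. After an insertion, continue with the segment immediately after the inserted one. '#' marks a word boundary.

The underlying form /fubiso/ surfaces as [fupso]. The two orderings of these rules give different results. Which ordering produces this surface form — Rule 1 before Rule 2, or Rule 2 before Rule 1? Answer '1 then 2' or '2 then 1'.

Order 1 then 2:
  1 Syncope: [fubiso] → [fubso]
  2 Regressive Voicing Assimilation: [fubso] → [fupso]
  result: [fupso]
Order 2 then 1:
  2 Regressive Voicing Assimilation: no change — [fubiso]
  1 Syncope: [fubiso] → [fubso]
  result: [fubso]

1 then 2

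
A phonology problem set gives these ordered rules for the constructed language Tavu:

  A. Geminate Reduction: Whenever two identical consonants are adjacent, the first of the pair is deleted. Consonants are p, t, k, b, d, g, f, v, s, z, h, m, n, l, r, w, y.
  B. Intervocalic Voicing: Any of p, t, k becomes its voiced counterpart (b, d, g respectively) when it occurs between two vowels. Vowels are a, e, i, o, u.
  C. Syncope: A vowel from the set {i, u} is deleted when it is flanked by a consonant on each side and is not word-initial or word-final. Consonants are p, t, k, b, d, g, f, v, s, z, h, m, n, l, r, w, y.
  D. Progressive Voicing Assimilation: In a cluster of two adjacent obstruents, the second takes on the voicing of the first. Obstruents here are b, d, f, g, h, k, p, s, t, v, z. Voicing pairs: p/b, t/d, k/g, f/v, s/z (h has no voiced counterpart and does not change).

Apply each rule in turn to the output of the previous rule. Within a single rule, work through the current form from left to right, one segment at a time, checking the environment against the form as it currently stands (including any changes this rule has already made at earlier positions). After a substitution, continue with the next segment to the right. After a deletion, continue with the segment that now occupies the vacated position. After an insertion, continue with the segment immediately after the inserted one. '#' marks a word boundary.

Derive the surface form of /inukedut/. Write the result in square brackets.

A Geminate Reduction: no change — [inukedut]
B Intervocalic Voicing: [inukedut] → [inugedut]
C Syncope: [inugedut] → [ingedt]
D Progressive Voicing Assimilation: [ingedt] → [ingedd]

[ingedd]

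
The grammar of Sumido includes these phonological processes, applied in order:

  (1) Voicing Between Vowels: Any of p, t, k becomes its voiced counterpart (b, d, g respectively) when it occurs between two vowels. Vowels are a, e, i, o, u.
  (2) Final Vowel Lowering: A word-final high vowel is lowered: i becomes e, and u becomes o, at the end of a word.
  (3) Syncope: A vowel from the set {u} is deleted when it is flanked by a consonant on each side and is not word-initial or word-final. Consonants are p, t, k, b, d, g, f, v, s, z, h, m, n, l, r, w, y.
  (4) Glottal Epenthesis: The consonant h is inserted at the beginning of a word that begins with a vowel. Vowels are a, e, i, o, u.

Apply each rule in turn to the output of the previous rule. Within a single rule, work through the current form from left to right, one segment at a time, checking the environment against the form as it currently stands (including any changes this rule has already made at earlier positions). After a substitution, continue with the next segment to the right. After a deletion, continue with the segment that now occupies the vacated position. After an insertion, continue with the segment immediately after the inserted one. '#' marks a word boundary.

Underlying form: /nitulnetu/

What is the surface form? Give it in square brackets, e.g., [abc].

[nidlnedo]

(1) Voicing Between Vowels: [nitulnetu] → [nidulnedu]
(2) Final Vowel Lowering: [nidulnedu] → [nidulnedo]
(3) Syncope: [nidulnedo] → [nidlnedo]
(4) Glottal Epenthesis: no change — [nidlnedo]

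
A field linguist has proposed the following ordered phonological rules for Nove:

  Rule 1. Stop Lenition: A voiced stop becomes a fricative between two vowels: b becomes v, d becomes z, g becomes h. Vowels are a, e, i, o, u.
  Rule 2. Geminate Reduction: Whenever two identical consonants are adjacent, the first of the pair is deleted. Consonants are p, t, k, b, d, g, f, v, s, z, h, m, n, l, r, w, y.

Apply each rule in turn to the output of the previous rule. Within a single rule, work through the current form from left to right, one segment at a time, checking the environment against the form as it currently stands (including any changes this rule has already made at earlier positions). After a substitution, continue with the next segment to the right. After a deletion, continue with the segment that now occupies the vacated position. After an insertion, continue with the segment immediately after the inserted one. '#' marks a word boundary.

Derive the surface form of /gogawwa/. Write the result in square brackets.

Rule 1 Stop Lenition: [gogawwa] → [gohawwa]
Rule 2 Geminate Reduction: [gohawwa] → [gohawa]

[gohawa]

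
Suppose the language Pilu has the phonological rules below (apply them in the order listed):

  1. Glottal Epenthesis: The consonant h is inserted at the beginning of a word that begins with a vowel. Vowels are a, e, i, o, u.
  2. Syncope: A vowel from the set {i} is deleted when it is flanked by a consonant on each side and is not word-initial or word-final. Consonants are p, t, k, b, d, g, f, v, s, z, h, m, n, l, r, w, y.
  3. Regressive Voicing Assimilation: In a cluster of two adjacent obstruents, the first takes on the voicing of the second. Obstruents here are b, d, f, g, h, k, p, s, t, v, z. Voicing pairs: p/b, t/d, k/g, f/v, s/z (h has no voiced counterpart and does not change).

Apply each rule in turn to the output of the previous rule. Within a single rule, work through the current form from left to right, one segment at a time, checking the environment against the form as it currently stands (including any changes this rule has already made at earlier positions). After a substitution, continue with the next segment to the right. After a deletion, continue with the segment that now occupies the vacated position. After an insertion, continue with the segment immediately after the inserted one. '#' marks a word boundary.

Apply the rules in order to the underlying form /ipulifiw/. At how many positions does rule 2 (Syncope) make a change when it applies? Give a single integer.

1 Glottal Epenthesis: [ipulifiw] → [hipulifiw]
2 Syncope: [hipulifiw] → [hpulfw]
3 Regressive Voicing Assimilation: no change — [hpulfw]
Rule 2 changed 3 position(s).

3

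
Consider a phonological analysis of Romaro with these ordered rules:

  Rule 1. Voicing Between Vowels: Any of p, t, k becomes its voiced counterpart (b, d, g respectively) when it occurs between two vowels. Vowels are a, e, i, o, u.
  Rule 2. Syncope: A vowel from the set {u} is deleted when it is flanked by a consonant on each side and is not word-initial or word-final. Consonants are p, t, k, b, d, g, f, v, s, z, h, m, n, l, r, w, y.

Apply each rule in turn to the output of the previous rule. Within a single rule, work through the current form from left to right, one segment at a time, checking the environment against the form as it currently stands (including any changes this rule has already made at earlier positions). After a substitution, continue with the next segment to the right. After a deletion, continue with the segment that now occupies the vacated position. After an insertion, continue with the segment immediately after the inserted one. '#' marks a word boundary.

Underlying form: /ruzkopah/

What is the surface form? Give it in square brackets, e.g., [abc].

[rzkobah]

Rule 1 Voicing Between Vowels: [ruzkopah] → [ruzkobah]
Rule 2 Syncope: [ruzkobah] → [rzkobah]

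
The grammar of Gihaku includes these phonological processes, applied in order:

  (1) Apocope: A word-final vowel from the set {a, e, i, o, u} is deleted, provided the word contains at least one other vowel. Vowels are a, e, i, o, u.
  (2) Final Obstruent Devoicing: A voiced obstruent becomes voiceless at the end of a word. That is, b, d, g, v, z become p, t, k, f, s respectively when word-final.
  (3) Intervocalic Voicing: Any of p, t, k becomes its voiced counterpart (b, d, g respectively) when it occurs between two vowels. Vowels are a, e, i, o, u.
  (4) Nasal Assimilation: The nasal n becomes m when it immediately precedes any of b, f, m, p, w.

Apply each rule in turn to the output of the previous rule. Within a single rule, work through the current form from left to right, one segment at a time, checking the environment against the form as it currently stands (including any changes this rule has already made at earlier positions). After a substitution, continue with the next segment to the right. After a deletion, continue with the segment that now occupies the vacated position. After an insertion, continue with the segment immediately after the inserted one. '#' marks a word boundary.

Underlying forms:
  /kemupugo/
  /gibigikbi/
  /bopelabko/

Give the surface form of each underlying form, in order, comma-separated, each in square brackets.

/kemupugo/:
  (1) Apocope: [kemupugo] → [kemupug]
  (2) Final Obstruent Devoicing: [kemupug] → [kemupuk]
  (3) Intervocalic Voicing: [kemupuk] → [kemubuk]
  (4) Nasal Assimilation: no change — [kemubuk]
/gibigikbi/:
  (1) Apocope: [gibigikbi] → [gibigikb]
  (2) Final Obstruent Devoicing: [gibigikb] → [gibigikp]
  (3) Intervocalic Voicing: no change — [gibigikp]
  (4) Nasal Assimilation: no change — [gibigikp]
/bopelabko/:
  (1) Apocope: [bopelabko] → [bopelabk]
  (2) Final Obstruent Devoicing: no change — [bopelabk]
  (3) Intervocalic Voicing: [bopelabk] → [bobelabk]
  (4) Nasal Assimilation: no change — [bobelabk]

[kemubuk], [gibigikp], [bobelabk]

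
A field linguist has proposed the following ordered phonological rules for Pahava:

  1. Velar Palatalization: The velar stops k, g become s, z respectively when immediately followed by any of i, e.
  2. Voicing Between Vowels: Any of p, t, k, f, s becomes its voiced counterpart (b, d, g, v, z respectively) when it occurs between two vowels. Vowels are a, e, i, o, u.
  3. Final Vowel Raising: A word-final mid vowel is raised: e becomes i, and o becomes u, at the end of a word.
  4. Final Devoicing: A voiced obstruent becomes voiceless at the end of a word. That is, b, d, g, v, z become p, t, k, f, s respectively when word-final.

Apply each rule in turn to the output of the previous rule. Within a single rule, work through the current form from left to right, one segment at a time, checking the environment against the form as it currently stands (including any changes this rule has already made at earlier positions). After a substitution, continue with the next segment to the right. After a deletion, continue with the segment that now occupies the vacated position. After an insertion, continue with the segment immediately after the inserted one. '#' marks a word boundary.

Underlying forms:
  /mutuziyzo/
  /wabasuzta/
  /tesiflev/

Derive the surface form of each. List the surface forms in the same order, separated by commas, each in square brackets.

/mutuziyzo/:
  1 Velar Palatalization: no change — [mutuziyzo]
  2 Voicing Between Vowels: [mutuziyzo] → [muduziyzo]
  3 Final Vowel Raising: [muduziyzo] → [muduziyzu]
  4 Final Devoicing: no change — [muduziyzu]
/wabasuzta/:
  1 Velar Palatalization: no change — [wabasuzta]
  2 Voicing Between Vowels: [wabasuzta] → [wabazuzta]
  3 Final Vowel Raising: no change — [wabazuzta]
  4 Final Devoicing: no change — [wabazuzta]
/tesiflev/:
  1 Velar Palatalization: no change — [tesiflev]
  2 Voicing Between Vowels: [tesiflev] → [teziflev]
  3 Final Vowel Raising: no change — [teziflev]
  4 Final Devoicing: [teziflev] → [teziflef]

[muduziyzu], [wabazuzta], [teziflef]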